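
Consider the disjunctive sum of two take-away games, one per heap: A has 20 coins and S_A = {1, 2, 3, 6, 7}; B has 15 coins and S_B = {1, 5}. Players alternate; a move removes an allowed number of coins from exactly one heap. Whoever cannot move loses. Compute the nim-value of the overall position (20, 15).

Heap A, S = {1, 2, 3, 6, 7}:
G(0) = 0
G(1) = mex{0} = 1
G(2) = mex{1,0} = 2
G(3) = mex{2,1,0} = 3
G(4) = mex{3,2,1} = 0
G(5) = mex{0,3,2} = 1
G(6) = mex{1,0,3,0} = 2
G(7) = mex{2,1,0,1,0} = 3
G(8) = mex{3,2,1,2,1} = 0
G(9) = mex{0,3,2,3,2} = 1
G(10) = mex{1,0,3,0,3} = 2
G(11) = mex{2,1,0,1,0} = 3
G(12) = mex{3,2,1,2,1} = 0
G(13) = mex{0,3,2,3,2} = 1
G(14) = mex{1,0,3,0,3} = 2
G(15) = mex{2,1,0,1,0} = 3
G(16) = mex{3,2,1,2,1} = 0
G(17) = mex{0,3,2,3,2} = 1
G(18) = mex{1,0,3,0,3} = 2
G(19) = mex{2,1,0,1,0} = 3
G(20) = mex{3,2,1,2,1} = 0
G_A(20) = 0.
Heap B, S = {1, 5}:
n :  0  1  2  3  4  5  6  7  8  9 10 11 12 13 14 15
G :  0  1  0  1  0  1  0  1  0  1  0  1  0  1  0  1
G_B(15) = 1.
Combined Grundy value = 0 ⊕ 1 = 1.

1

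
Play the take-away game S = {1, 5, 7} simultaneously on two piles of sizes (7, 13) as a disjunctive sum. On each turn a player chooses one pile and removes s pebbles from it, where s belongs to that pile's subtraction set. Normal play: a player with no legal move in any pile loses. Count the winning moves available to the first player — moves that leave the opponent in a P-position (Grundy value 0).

All piles use S = {1, 5, 7}:
G(0) = 0
G(1) = mex{0} = 1
G(2) = mex{1} = 0
G(3) = mex{0} = 1
G(4) = mex{1} = 0
G(5) = mex{0,0} = 1
G(6) = mex{1,1} = 0
G(7) = mex{0,0,0} = 1
G(8) = mex{1,1,1} = 0
G(9) = mex{0,0,0} = 1
G(10) = mex{1,1,1} = 0
G(11) = mex{0,0,0} = 1
G(12) = mex{1,1,1} = 0
G(13) = mex{0,0,0} = 1
Pile A: G(7) = 1.
Pile B: G(13) = 1.
Combined Grundy value = 1 ⊕ 1 = 0.
A winning move leaves total XOR = 0, i.e. changes one component's Grundy value g to g ⊕ X where X is the current total.
Pile A: target g' = 1⊕0 = 1, but every legal move changes the Grundy value (mex property), so 0 moves.
Pile B: target g' = 1⊕0 = 1, but every legal move changes the Grundy value (mex property), so 0 moves.

0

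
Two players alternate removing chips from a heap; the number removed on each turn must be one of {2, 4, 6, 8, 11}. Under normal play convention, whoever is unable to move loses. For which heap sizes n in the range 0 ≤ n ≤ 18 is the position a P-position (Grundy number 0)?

G(0) = 0
G(1) = mex{} = 0
G(2) = mex{0} = 1
G(3) = mex{0} = 1
G(4) = mex{1,0} = 2
G(5) = mex{1,0} = 2
G(6) = mex{2,1,0} = 3
G(7) = mex{2,1,0} = 3
G(8) = mex{3,2,1,0} = 4
G(9) = mex{3,2,1,0} = 4
G(10) = mex{4,3,2,1} = 0
G(11) = mex{4,3,2,1,0} = 5
G(12) = mex{0,4,3,2,0} = 1
G(13) = mex{5,4,3,2,1} = 0
G(14) = mex{1,0,4,3,1} = 2
G(15) = mex{0,5,4,3,2} = 1
G(16) = mex{2,1,0,4,2} = 3
G(17) = mex{1,0,5,4,3} = 2
G(18) = mex{3,2,1,0,3} = 4
P-positions are exactly the n with G(n) = 0.

0, 1, 10, 13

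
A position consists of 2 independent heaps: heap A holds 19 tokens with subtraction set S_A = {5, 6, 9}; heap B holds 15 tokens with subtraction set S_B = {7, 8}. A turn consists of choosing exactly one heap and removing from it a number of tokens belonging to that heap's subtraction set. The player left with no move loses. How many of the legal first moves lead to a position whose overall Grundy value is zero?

Heap A, S = {5, 6, 9}:
G(0) = 0
G(1) = mex{} = 0
G(2) = mex{} = 0
G(3) = mex{} = 0
G(4) = mex{} = 0
G(5) = mex{0} = 1
G(6) = mex{0,0} = 1
G(7) = mex{0,0} = 1
G(8) = mex{0,0} = 1
G(9) = mex{0,0,0} = 1
G(10) = mex{1,0,0} = 2
G(11) = mex{1,1,0} = 2
G(12) = mex{1,1,0} = 2
G(13) = mex{1,1,0} = 2
G(14) = mex{1,1,1} = 0
G(15) = mex{2,1,1} = 0
G(16) = mex{2,2,1} = 0
G(17) = mex{2,2,1} = 0
G(18) = mex{2,2,1} = 0
G(19) = mex{0,2,2} = 1
G_A(19) = 1.
Heap B, S = {7, 8}:
n :  0  1  2  3  4  5  6  7  8  9 10 11 12 13 14 15
G :  0  0  0  0  0  0  0  1  1  1  1  1  1  1  2  0
G_B(15) = 0.
Combined Grundy value = 1 ⊕ 0 = 1.
A winning move leaves total XOR = 0, i.e. changes one component's Grundy value g to g ⊕ X where X is the current total.
Heap A: need g' = 1⊕1 = 0. Options: 19−5→G=0, 19−6→G=2, 19−9→G=2. Hits: 1.
Heap B: need g' = 0⊕1 = 1. Options: 15−7→G=1, 15−8→G=1. Hits: 2.

3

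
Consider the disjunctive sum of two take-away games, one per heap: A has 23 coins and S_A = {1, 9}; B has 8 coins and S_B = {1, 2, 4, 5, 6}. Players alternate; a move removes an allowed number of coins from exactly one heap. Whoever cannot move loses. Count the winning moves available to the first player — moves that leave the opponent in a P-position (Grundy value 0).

1

Heap A, S = {1, 9}:
n :  0  1  2  3  4  5  6  7  8  9 10 11 12 13 14 15 16 17 18 19 20 21 22 23
G :  0  1  0  1  0  1  0  1  0  1  0  1  0  1  0  1  0  1  0  1  0  1  0  1
G_A(23) = 1.
Heap B, S = {1, 2, 4, 5, 6}:
G(0) = 0
G(1) = mex{0} = 1
G(2) = mex{1,0} = 2
G(3) = mex{2,1} = 0
G(4) = mex{0,2,0} = 1
G(5) = mex{1,0,1,0} = 2
G(6) = mex{2,1,2,1,0} = 3
G(7) = mex{3,2,0,2,1} = 4
G(8) = mex{4,3,1,0,2} = 5
G_B(8) = 5.
Combined Grundy value = 1 ⊕ 5 = 4.
A winning move leaves total XOR = 0, i.e. changes one component's Grundy value g to g ⊕ X where X is the current total.
Heap A: need g' = 1⊕4 = 5. Options: 23−1→G=0, 23−9→G=0. Hits: 0.
Heap B: need g' = 5⊕4 = 1. Options: 8−1→G=4, 8−2→G=3, 8−4→G=1, 8−5→G=0, 8−6→G=2. Hits: 1.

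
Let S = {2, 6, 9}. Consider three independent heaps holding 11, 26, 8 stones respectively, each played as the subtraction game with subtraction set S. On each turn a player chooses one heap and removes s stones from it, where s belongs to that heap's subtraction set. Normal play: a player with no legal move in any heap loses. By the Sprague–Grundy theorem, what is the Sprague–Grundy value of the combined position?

0

All heaps use S = {2, 6, 9}:
n :  0  1  2  3  4  5  6  7  8  9 10 11 12 13 14 15 16 17 18 19 20 21 22 23 24 25 26
G :  0  0  1  1  0  0  1  1  0  2  1  3  0  2  1  0  0  1  1  0  0  1  1  0  2  1  3
Heap A: G(11) = 3.
Heap B: G(26) = 3.
Heap C: G(8) = 0.
Combined Grundy value = 3 ⊕ 3 ⊕ 0 = 0.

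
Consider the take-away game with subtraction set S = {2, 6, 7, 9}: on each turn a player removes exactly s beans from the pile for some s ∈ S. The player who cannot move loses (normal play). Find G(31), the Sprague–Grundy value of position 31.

n :  0  1  2  3  4  5  6  7  8  9 10 11 12 13 14 15 16 17 18 19 20 21 22 23 24 25 26 27 28 29 30 31
G :  0  0  1  1  0  0  1  1  2  2  3  3  2  2  3  0  0  1  1  0  0  1  1  2  2  3  3  2  2  3  0  0

0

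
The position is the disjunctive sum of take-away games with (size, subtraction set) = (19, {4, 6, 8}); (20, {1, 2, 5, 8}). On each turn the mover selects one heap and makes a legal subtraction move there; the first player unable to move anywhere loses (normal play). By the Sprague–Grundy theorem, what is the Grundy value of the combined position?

Heap A, S = {4, 6, 8}:
G(0) = 0
G(1) = mex{} = 0
G(2) = mex{} = 0
G(3) = mex{} = 0
G(4) = mex{0} = 1
G(5) = mex{0} = 1
G(6) = mex{0,0} = 1
G(7) = mex{0,0} = 1
G(8) = mex{1,0,0} = 2
G(9) = mex{1,0,0} = 2
G(10) = mex{1,1,0} = 2
G(11) = mex{1,1,0} = 2
G(12) = mex{2,1,1} = 0
G(13) = mex{2,1,1} = 0
G(14) = mex{2,2,1} = 0
G(15) = mex{2,2,1} = 0
G(16) = mex{0,2,2} = 1
G(17) = mex{0,2,2} = 1
G(18) = mex{0,0,2} = 1
G(19) = mex{0,0,2} = 1
G_A(19) = 1.
Heap B, S = {1, 2, 5, 8}:
G(0) = 0
G(1) = mex{0} = 1
G(2) = mex{1,0} = 2
G(3) = mex{2,1} = 0
G(4) = mex{0,2} = 1
G(5) = mex{1,0,0} = 2
G(6) = mex{2,1,1} = 0
G(7) = mex{0,2,2} = 1
G(8) = mex{1,0,0,0} = 2
G(9) = mex{2,1,1,1} = 0
G(10) = mex{0,2,2,2} = 1
G(11) = mex{1,0,0,0} = 2
G(12) = mex{2,1,1,1} = 0
G(13) = mex{0,2,2,2} = 1
G(14) = mex{1,0,0,0} = 2
G(15) = mex{2,1,1,1} = 0
G(16) = mex{0,2,2,2} = 1
G(17) = mex{1,0,0,0} = 2
G(18) = mex{2,1,1,1} = 0
G(19) = mex{0,2,2,2} = 1
G(20) = mex{1,0,0,0} = 2
G_B(20) = 2.
Combined Grundy value = 1 ⊕ 2 = 3.

3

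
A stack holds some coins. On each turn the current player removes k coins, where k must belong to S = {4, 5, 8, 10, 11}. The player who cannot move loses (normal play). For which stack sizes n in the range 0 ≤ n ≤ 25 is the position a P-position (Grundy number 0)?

G(0) = 0
G(1) = mex{} = 0
G(2) = mex{} = 0
G(3) = mex{} = 0
G(4) = mex{0} = 1
G(5) = mex{0,0} = 1
G(6) = mex{0,0} = 1
G(7) = mex{0,0} = 1
G(8) = mex{1,0,0} = 2
G(9) = mex{1,1,0} = 2
G(10) = mex{1,1,0,0} = 2
G(11) = mex{1,1,0,0,0} = 2
G(12) = mex{2,1,1,0,0} = 3
G(13) = mex{2,2,1,0,0} = 3
G(14) = mex{2,2,1,1,0} = 3
G(15) = mex{2,2,1,1,1} = 0
G(16) = mex{3,2,2,1,1} = 0
G(17) = mex{3,3,2,1,1} = 0
G(18) = mex{3,3,2,2,1} = 0
G(19) = mex{0,3,2,2,2} = 1
G(20) = mex{0,0,3,2,2} = 1
G(21) = mex{0,0,3,2,2} = 1
G(22) = mex{0,0,3,3,2} = 1
G(23) = mex{1,0,0,3,3} = 2
G(24) = mex{1,1,0,3,3} = 2
G(25) = mex{1,1,0,0,3} = 2
P-positions are exactly the n with G(n) = 0.

0, 1, 2, 3, 15, 16, 17, 18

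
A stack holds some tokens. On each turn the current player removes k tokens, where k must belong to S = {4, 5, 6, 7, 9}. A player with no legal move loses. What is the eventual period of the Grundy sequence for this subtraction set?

13

G(0) = 0
G(1) = mex{} = 0
G(2) = mex{} = 0
G(3) = mex{} = 0
G(4) = mex{0} = 1
G(5) = mex{0,0} = 1
G(6) = mex{0,0,0} = 1
G(7) = mex{0,0,0,0} = 1
G(8) = mex{1,0,0,0} = 2
G(9) = mex{1,1,0,0,0} = 2
G(10) = mex{1,1,1,0,0} = 2
G(11) = mex{1,1,1,1,0} = 2
G(12) = mex{2,1,1,1,0} = 3
G(13) = mex{2,2,1,1,1} = 0
G(14) = mex{2,2,2,1,1} = 0
G(15) = mex{2,2,2,2,1} = 0
G(16) = mex{3,2,2,2,1} = 0
G(17) = mex{0,3,2,2,2} = 1
G(18) = mex{0,0,3,2,2} = 1
G(19) = mex{0,0,0,3,2} = 1
G(20) = mex{0,0,0,0,2} = 1
G(21) = mex{1,0,0,0,3} = 2
G(22) = mex{1,1,0,0,0} = 2
G(23) = mex{1,1,1,0,0} = 2
G(24) = mex{1,1,1,1,0} = 2
G(25) = mex{2,1,1,1,0} = 3
G(26) = mex{2,2,1,1,1} = 0
G(27) = mex{2,2,2,1,1} = 0
G(n+13) = G(n) holds for n = 0,…,8 (a full window of length max(S) = 9), so the sequence is purely periodic with period 13.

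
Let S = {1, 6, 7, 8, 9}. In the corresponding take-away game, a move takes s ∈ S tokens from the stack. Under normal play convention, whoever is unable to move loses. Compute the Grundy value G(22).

2

n :  0  1  2  3  4  5  6  7  8  9 10 11 12 13 14 15 16 17 18 19 20 21 22
G :  0  1  0  1  0  1  2  3  2  3  2  3  4  5  0  1  0  1  0  1  2  3  2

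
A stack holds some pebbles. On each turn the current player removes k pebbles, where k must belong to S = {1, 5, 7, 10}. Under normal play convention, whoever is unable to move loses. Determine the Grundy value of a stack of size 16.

2

n :  0  1  2  3  4  5  6  7  8  9 10 11 12 13 14 15 16
G :  0  1  0  1  0  1  0  1  0  1  2  3  2  3  2  3  2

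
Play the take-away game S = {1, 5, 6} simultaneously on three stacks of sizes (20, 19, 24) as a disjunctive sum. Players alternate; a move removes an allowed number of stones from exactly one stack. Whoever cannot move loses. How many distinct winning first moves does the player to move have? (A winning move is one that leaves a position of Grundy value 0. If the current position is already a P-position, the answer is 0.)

All stacks use S = {1, 5, 6}:
G(0) = 0
G(1) = mex{0} = 1
G(2) = mex{1} = 0
G(3) = mex{0} = 1
G(4) = mex{1} = 0
G(5) = mex{0,0} = 1
G(6) = mex{1,1,0} = 2
G(7) = mex{2,0,1} = 3
G(8) = mex{3,1,0} = 2
G(9) = mex{2,0,1} = 3
G(10) = mex{3,1,0} = 2
G(11) = mex{2,2,1} = 0
G(12) = mex{0,3,2} = 1
G(13) = mex{1,2,3} = 0
G(14) = mex{0,3,2} = 1
G(15) = mex{1,2,3} = 0
G(16) = mex{0,0,2} = 1
G(17) = mex{1,1,0} = 2
G(18) = mex{2,0,1} = 3
G(19) = mex{3,1,0} = 2
G(20) = mex{2,0,1} = 3
G(21) = mex{3,1,0} = 2
G(22) = mex{2,2,1} = 0
G(23) = mex{0,3,2} = 1
G(24) = mex{1,2,3} = 0
Stack A: G(20) = 3.
Stack B: G(19) = 2.
Stack C: G(24) = 0.
Combined Grundy value = 3 ⊕ 2 ⊕ 0 = 1.
A winning move leaves total XOR = 0, i.e. changes one component's Grundy value g to g ⊕ X where X is the current total.
Stack A: need g' = 3⊕1 = 2. Options: 20−1→G=2, 20−5→G=0, 20−6→G=1. Hits: 1.
Stack B: need g' = 2⊕1 = 3. Options: 19−1→G=3, 19−5→G=1, 19−6→G=0. Hits: 1.
Stack C: need g' = 0⊕1 = 1. Options: 24−1→G=1, 24−5→G=2, 24−6→G=3. Hits: 1.

3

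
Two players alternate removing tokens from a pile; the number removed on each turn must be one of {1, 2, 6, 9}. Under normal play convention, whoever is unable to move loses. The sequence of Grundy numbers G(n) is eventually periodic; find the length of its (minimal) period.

G(0) = 0
G(1) = mex{0} = 1
G(2) = mex{1,0} = 2
G(3) = mex{2,1} = 0
G(4) = mex{0,2} = 1
G(5) = mex{1,0} = 2
G(6) = mex{2,1,0} = 3
G(7) = mex{3,2,1} = 0
G(8) = mex{0,3,2} = 1
G(9) = mex{1,0,0,0} = 2
G(10) = mex{2,1,1,1} = 0
G(11) = mex{0,2,2,2} = 1
G(12) = mex{1,0,3,0} = 2
G(13) = mex{2,1,0,1} = 3
G(14) = mex{3,2,1,2} = 0
G(15) = mex{0,3,2,3} = 1
G(16) = mex{1,0,0,0} = 2
G(17) = mex{2,1,1,1} = 0
G(n+7) = G(n) holds for n = 0,…,8 (a full window of length max(S) = 9), so the sequence is purely periodic with period 7.

7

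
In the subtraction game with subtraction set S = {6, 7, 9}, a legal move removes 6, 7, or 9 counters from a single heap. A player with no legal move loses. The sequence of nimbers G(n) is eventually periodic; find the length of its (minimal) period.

15

n :  0  1  2  3  4  5  6  7  8  9 10 11 12 13 14 15 16 17 18 19 20 21 22 23 24 25 26 27 28 29 30 31
G :  0  0  0  0  0  0  1  1  1  1  1  1  2  2  2  0  0  0  0  0  0  1  1  1  1  1  1  2  2  2  0  0
G(n+15) = G(n) holds for n = 0,…,8 (a full window of length max(S) = 9), so the sequence is purely periodic with period 15.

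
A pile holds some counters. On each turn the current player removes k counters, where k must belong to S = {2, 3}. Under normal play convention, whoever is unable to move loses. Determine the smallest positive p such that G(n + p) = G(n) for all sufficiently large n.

n :  0  1  2  3  4  5  6  7  8  9 10 11 12 13 14
G :  0  0  1  1  2  0  0  1  1  2  0  0  1  1  2
G(n+5) = G(n) holds for n = 0,…,2 (a full window of length max(S) = 3), so the sequence is purely periodic with period 5.

5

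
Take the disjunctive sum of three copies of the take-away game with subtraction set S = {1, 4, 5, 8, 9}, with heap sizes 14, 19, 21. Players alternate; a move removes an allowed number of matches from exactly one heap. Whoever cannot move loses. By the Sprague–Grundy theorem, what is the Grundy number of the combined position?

6

All heaps use S = {1, 4, 5, 8, 9}:
G(0) = 0
G(1) = mex{0} = 1
G(2) = mex{1} = 0
G(3) = mex{0} = 1
G(4) = mex{1,0} = 2
G(5) = mex{2,1,0} = 3
G(6) = mex{3,0,1} = 2
G(7) = mex{2,1,0} = 3
G(8) = mex{3,2,1,0} = 4
G(9) = mex{4,3,2,1,0} = 5
G(10) = mex{5,2,3,0,1} = 4
G(11) = mex{4,3,2,1,0} = 5
G(12) = mex{5,4,3,2,1} = 0
G(13) = mex{0,5,4,3,2} = 1
G(14) = mex{1,4,5,2,3} = 0
G(15) = mex{0,5,4,3,2} = 1
G(16) = mex{1,0,5,4,3} = 2
G(17) = mex{2,1,0,5,4} = 3
G(18) = mex{3,0,1,4,5} = 2
G(19) = mex{2,1,0,5,4} = 3
G(20) = mex{3,2,1,0,5} = 4
G(21) = mex{4,3,2,1,0} = 5
Heap A: G(14) = 0.
Heap B: G(19) = 3.
Heap C: G(21) = 5.
Combined Grundy value = 0 ⊕ 3 ⊕ 5 = 6.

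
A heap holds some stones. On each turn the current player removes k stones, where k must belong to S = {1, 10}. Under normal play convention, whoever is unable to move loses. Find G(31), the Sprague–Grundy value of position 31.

1

n :  0  1  2  3  4  5  6  7  8  9 10 11 12 13 14 15 16 17 18 19 20 21 22 23 24 25 26 27 28 29 30 31
G :  0  1  0  1  0  1  0  1  0  1  2  0  1  0  1  0  1  0  1  0  1  2  0  1  0  1  0  1  0  1  0  1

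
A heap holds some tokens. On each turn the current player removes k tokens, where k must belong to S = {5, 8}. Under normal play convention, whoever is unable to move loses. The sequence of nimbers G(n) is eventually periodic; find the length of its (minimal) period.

13

n :  0  1  2  3  4  5  6  7  8  9 10 11 12 13 14 15 16 17 18 19 20 21 22 23 24 25 26 27
G :  0  0  0  0  0  1  1  1  1  1  2  2  2  0  0  0  0  0  1  1  1  1  1  2  2  2  0  0
G(n+13) = G(n) holds for n = 0,…,7 (a full window of length max(S) = 8), so the sequence is purely periodic with period 13.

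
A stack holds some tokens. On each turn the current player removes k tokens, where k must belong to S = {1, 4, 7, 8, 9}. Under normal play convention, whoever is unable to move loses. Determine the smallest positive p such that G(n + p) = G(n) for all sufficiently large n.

n :  0  1  2  3  4  5  6  7  8  9 10 11 12 13 14 15 16 17 18 19 20 21 22 23 24 25 26 27 28 29 30 31
G :  0  1  0  1  2  0  1  2  3  2  3  4  5  3  4  0  1  0  1  2  0  1  2  3  2  3  4  5  3  4  0  1
G(n+15) = G(n) holds for n = 0,…,8 (a full window of length max(S) = 9), so the sequence is purely periodic with period 15.

15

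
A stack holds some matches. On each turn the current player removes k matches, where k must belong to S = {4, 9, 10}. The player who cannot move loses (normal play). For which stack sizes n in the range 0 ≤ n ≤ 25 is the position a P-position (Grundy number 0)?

0, 1, 2, 3, 8, 14, 15, 16, 21, 22

n :  0  1  2  3  4  5  6  7  8  9 10 11 12 13 14 15 16 17 18 19 20 21 22 23 24 25
G :  0  0  0  0  1  1  1  1  0  2  2  2  1  3  0  0  0  2  1  1  1  0  0  2  2  1
P-positions are exactly the n with G(n) = 0.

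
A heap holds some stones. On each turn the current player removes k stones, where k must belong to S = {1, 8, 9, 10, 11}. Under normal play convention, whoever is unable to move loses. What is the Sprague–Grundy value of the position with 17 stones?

G(0) = 0
G(1) = mex{0} = 1
G(2) = mex{1} = 0
G(3) = mex{0} = 1
G(4) = mex{1} = 0
G(5) = mex{0} = 1
G(6) = mex{1} = 0
G(7) = mex{0} = 1
G(8) = mex{1,0} = 2
G(9) = mex{2,1,0} = 3
G(10) = mex{3,0,1,0} = 2
G(11) = mex{2,1,0,1,0} = 3
G(12) = mex{3,0,1,0,1} = 2
G(13) = mex{2,1,0,1,0} = 3
G(14) = mex{3,0,1,0,1} = 2
G(15) = mex{2,1,0,1,0} = 3
G(16) = mex{3,2,1,0,1} = 4
G(17) = mex{4,3,2,1,0} = 5

5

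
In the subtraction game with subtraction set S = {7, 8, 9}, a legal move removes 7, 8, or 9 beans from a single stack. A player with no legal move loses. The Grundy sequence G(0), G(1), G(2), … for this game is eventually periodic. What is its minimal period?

n :  0  1  2  3  4  5  6  7  8  9 10 11 12 13 14 15 16 17 18 19 20 21 22 23 24 25 26 27 28 29 30 31 32 33
G :  0  0  0  0  0  0  0  1  1  1  1  1  1  1  2  2  0  0  0  0  0  0  0  1  1  1  1  1  1  1  2  2  0  0
G(n+16) = G(n) holds for n = 0,…,8 (a full window of length max(S) = 9), so the sequence is purely periodic with period 16.

16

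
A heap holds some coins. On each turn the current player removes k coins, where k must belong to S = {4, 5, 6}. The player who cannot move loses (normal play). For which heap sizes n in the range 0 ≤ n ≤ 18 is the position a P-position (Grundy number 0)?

n :  0  1  2  3  4  5  6  7  8  9 10 11 12 13 14 15 16 17 18
G :  0  0  0  0  1  1  1  1  2  2  0  0  0  0  1  1  1  1  2
P-positions are exactly the n with G(n) = 0.

0, 1, 2, 3, 10, 11, 12, 13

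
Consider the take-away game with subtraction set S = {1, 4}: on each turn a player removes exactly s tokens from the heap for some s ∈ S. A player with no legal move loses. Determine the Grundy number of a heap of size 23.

1

n :  0  1  2  3  4  5  6  7  8  9 10 11 12 13 14 15 16 17 18 19 20 21 22 23
G :  0  1  0  1  2  0  1  0  1  2  0  1  0  1  2  0  1  0  1  2  0  1  0  1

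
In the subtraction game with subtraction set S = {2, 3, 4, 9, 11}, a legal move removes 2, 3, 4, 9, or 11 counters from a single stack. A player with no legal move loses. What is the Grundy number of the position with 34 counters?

1

n :  0  1  2  3  4  5  6  7  8  9 10 11 12 13 14 15 16 17 18 19 20 21 22 23 24 25 26 27 28 29 30 31 32 33 34
G :  0  0  1  1  2  2  0  0  1  1  2  2  3  0  0  1  1  2  2  0  0  1  1  2  2  3  0  0  1  1  2  2  0  0  1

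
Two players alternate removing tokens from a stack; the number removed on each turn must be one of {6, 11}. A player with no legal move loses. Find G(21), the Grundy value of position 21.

G(0) = 0
G(1) = mex{} = 0
G(2) = mex{} = 0
G(3) = mex{} = 0
G(4) = mex{} = 0
G(5) = mex{} = 0
G(6) = mex{0} = 1
G(7) = mex{0} = 1
G(8) = mex{0} = 1
G(9) = mex{0} = 1
G(10) = mex{0} = 1
G(11) = mex{0,0} = 1
G(12) = mex{1,0} = 2
G(13) = mex{1,0} = 2
G(14) = mex{1,0} = 2
G(15) = mex{1,0} = 2
G(16) = mex{1,0} = 2
G(17) = mex{1,1} = 0
G(18) = mex{2,1} = 0
G(19) = mex{2,1} = 0
G(20) = mex{2,1} = 0
G(21) = mex{2,1} = 0

0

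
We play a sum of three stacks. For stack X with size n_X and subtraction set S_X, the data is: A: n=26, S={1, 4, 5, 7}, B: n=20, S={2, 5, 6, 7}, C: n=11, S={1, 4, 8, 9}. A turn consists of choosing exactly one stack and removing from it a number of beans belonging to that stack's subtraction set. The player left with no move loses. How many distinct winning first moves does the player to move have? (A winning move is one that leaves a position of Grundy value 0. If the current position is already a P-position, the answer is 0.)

Stack A, S = {1, 4, 5, 7}:
G(0) = 0
G(1) = mex{0} = 1
G(2) = mex{1} = 0
G(3) = mex{0} = 1
G(4) = mex{1,0} = 2
G(5) = mex{2,1,0} = 3
G(6) = mex{3,0,1} = 2
G(7) = mex{2,1,0,0} = 3
G(8) = mex{3,2,1,1} = 0
G(9) = mex{0,3,2,0} = 1
G(10) = mex{1,2,3,1} = 0
G(11) = mex{0,3,2,2} = 1
G(12) = mex{1,0,3,3} = 2
G(13) = mex{2,1,0,2} = 3
G(14) = mex{3,0,1,3} = 2
G(15) = mex{2,1,0,0} = 3
G(16) = mex{3,2,1,1} = 0
G(17) = mex{0,3,2,0} = 1
G(18) = mex{1,2,3,1} = 0
G(19) = mex{0,3,2,2} = 1
G(20) = mex{1,0,3,3} = 2
G(21) = mex{2,1,0,2} = 3
G(22) = mex{3,0,1,3} = 2
G(23) = mex{2,1,0,0} = 3
G(24) = mex{3,2,1,1} = 0
G(25) = mex{0,3,2,0} = 1
G(26) = mex{1,2,3,1} = 0
G_A(26) = 0.
Stack B, S = {2, 5, 6, 7}:
n :  0  1  2  3  4  5  6  7  8  9 10 11 12 13 14 15 16 17 18 19 20
G :  0  0  1  1  0  2  1  3  2  2  3  3  0  0  1  1  0  2  1  3  2
G_B(20) = 2.
Stack C, S = {1, 4, 8, 9}:
G(0) = 0
G(1) = mex{0} = 1
G(2) = mex{1} = 0
G(3) = mex{0} = 1
G(4) = mex{1,0} = 2
G(5) = mex{2,1} = 0
G(6) = mex{0,0} = 1
G(7) = mex{1,1} = 0
G(8) = mex{0,2,0} = 1
G(9) = mex{1,0,1,0} = 2
G(10) = mex{2,1,0,1} = 3
G(11) = mex{3,0,1,0} = 2
G_C(11) = 2.
Combined Grundy value = 0 ⊕ 2 ⊕ 2 = 0.
A winning move leaves total XOR = 0, i.e. changes one component's Grundy value g to g ⊕ X where X is the current total.
Stack A: target g' = 0⊕0 = 0, but every legal move changes the Grundy value (mex property), so 0 moves.
Stack B: target g' = 2⊕0 = 2, but every legal move changes the Grundy value (mex property), so 0 moves.
Stack C: target g' = 2⊕0 = 2, but every legal move changes the Grundy value (mex property), so 0 moves.

0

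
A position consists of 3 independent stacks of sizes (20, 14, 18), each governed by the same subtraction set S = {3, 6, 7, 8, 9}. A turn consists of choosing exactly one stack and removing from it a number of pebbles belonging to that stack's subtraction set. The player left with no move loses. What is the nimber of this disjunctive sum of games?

All stacks use S = {3, 6, 7, 8, 9}:
G(0) = 0
G(1) = mex{} = 0
G(2) = mex{} = 0
G(3) = mex{0} = 1
G(4) = mex{0} = 1
G(5) = mex{0} = 1
G(6) = mex{1,0} = 2
G(7) = mex{1,0,0} = 2
G(8) = mex{1,0,0,0} = 2
G(9) = mex{2,1,0,0,0} = 3
G(10) = mex{2,1,1,0,0} = 3
G(11) = mex{2,1,1,1,0} = 3
G(12) = mex{3,2,1,1,1} = 0
G(13) = mex{3,2,2,1,1} = 0
G(14) = mex{3,2,2,2,1} = 0
G(15) = mex{0,3,2,2,2} = 1
G(16) = mex{0,3,3,2,2} = 1
G(17) = mex{0,3,3,3,2} = 1
G(18) = mex{1,0,3,3,3} = 2
G(19) = mex{1,0,0,3,3} = 2
G(20) = mex{1,0,0,0,3} = 2
Stack A: G(20) = 2.
Stack B: G(14) = 0.
Stack C: G(18) = 2.
Combined Grundy value = 2 ⊕ 0 ⊕ 2 = 0.

0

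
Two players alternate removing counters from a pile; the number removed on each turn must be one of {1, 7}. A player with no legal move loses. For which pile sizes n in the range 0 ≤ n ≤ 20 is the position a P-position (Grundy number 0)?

0, 2, 4, 6, 8, 10, 12, 14, 16, 18, 20

n :  0  1  2  3  4  5  6  7  8  9 10 11 12 13 14 15 16 17 18 19 20
G :  0  1  0  1  0  1  0  1  0  1  0  1  0  1  0  1  0  1  0  1  0
P-positions are exactly the n with G(n) = 0.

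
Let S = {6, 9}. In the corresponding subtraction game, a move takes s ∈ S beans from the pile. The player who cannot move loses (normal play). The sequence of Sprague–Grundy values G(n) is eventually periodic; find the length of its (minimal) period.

G(0) = 0
G(1) = mex{} = 0
G(2) = mex{} = 0
G(3) = mex{} = 0
G(4) = mex{} = 0
G(5) = mex{} = 0
G(6) = mex{0} = 1
G(7) = mex{0} = 1
G(8) = mex{0} = 1
G(9) = mex{0,0} = 1
G(10) = mex{0,0} = 1
G(11) = mex{0,0} = 1
G(12) = mex{1,0} = 2
G(13) = mex{1,0} = 2
G(14) = mex{1,0} = 2
G(15) = mex{1,1} = 0
G(16) = mex{1,1} = 0
G(17) = mex{1,1} = 0
G(18) = mex{2,1} = 0
G(19) = mex{2,1} = 0
G(20) = mex{2,1} = 0
G(21) = mex{0,2} = 1
G(22) = mex{0,2} = 1
G(23) = mex{0,2} = 1
G(24) = mex{0,0} = 1
G(25) = mex{0,0} = 1
G(26) = mex{0,0} = 1
G(27) = mex{1,0} = 2
G(28) = mex{1,0} = 2
G(29) = mex{1,0} = 2
G(30) = mex{1,1} = 0
G(31) = mex{1,1} = 0
G(n+15) = G(n) holds for n = 0,…,8 (a full window of length max(S) = 9), so the sequence is purely periodic with period 15.

15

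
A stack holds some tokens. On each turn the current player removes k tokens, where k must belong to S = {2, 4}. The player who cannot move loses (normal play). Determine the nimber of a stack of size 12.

G(0) = 0
G(1) = mex{} = 0
G(2) = mex{0} = 1
G(3) = mex{0} = 1
G(4) = mex{1,0} = 2
G(5) = mex{1,0} = 2
G(6) = mex{2,1} = 0
G(7) = mex{2,1} = 0
G(8) = mex{0,2} = 1
G(9) = mex{0,2} = 1
G(10) = mex{1,0} = 2
G(11) = mex{1,0} = 2
G(12) = mex{2,1} = 0

0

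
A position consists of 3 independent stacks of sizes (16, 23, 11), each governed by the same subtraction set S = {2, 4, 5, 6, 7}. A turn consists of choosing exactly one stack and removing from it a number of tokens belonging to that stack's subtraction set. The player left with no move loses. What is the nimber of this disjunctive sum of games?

All stacks use S = {2, 4, 5, 6, 7}:
G(0) = 0
G(1) = mex{} = 0
G(2) = mex{0} = 1
G(3) = mex{0} = 1
G(4) = mex{1,0} = 2
G(5) = mex{1,0,0} = 2
G(6) = mex{2,1,0,0} = 3
G(7) = mex{2,1,1,0,0} = 3
G(8) = mex{3,2,1,1,0} = 4
G(9) = mex{3,2,2,1,1} = 0
G(10) = mex{4,3,2,2,1} = 0
G(11) = mex{0,3,3,2,2} = 1
G(12) = mex{0,4,3,3,2} = 1
G(13) = mex{1,0,4,3,3} = 2
G(14) = mex{1,0,0,4,3} = 2
G(15) = mex{2,1,0,0,4} = 3
G(16) = mex{2,1,1,0,0} = 3
G(17) = mex{3,2,1,1,0} = 4
G(18) = mex{3,2,2,1,1} = 0
G(19) = mex{4,3,2,2,1} = 0
G(20) = mex{0,3,3,2,2} = 1
G(21) = mex{0,4,3,3,2} = 1
G(22) = mex{1,0,4,3,3} = 2
G(23) = mex{1,0,0,4,3} = 2
Stack A: G(16) = 3.
Stack B: G(23) = 2.
Stack C: G(11) = 1.
Combined Grundy value = 3 ⊕ 2 ⊕ 1 = 0.

0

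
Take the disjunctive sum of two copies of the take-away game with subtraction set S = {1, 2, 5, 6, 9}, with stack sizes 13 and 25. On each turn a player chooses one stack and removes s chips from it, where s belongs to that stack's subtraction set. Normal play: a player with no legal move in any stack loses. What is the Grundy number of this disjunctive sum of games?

All stacks use S = {1, 2, 5, 6, 9}:
G(0) = 0
G(1) = mex{0} = 1
G(2) = mex{1,0} = 2
G(3) = mex{2,1} = 0
G(4) = mex{0,2} = 1
G(5) = mex{1,0,0} = 2
G(6) = mex{2,1,1,0} = 3
G(7) = mex{3,2,2,1} = 0
G(8) = mex{0,3,0,2} = 1
G(9) = mex{1,0,1,0,0} = 2
G(10) = mex{2,1,2,1,1} = 0
G(11) = mex{0,2,3,2,2} = 1
G(12) = mex{1,0,0,3,0} = 2
G(13) = mex{2,1,1,0,1} = 3
G(14) = mex{3,2,2,1,2} = 0
G(15) = mex{0,3,0,2,3} = 1
G(16) = mex{1,0,1,0,0} = 2
G(17) = mex{2,1,2,1,1} = 0
G(18) = mex{0,2,3,2,2} = 1
G(19) = mex{1,0,0,3,0} = 2
G(20) = mex{2,1,1,0,1} = 3
G(21) = mex{3,2,2,1,2} = 0
G(22) = mex{0,3,0,2,3} = 1
G(23) = mex{1,0,1,0,0} = 2
G(24) = mex{2,1,2,1,1} = 0
G(25) = mex{0,2,3,2,2} = 1
Stack A: G(13) = 3.
Stack B: G(25) = 1.
Combined Grundy value = 3 ⊕ 1 = 2.

2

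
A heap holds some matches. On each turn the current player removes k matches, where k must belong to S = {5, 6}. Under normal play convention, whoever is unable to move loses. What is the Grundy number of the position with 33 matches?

0

n :  0  1  2  3  4  5  6  7  8  9 10 11 12 13 14 15 16 17 18 19 20 21 22 23 24 25 26 27 28 29 30 31 32 33
G :  0  0  0  0  0  1  1  1  1  1  2  0  0  0  0  0  1  1  1  1  1  2  0  0  0  0  0  1  1  1  1  1  2  0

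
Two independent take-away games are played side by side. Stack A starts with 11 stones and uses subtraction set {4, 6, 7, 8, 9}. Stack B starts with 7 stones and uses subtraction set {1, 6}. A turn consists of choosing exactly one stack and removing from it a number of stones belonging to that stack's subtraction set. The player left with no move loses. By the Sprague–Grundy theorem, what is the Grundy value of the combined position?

2

Stack A, S = {4, 6, 7, 8, 9}:
n :  0  1  2  3  4  5  6  7  8  9 10 11
G :  0  0  0  0  1  1  1  1  2  2  2  2
G_A(11) = 2.
Stack B, S = {1, 6}:
n : 0 1 2 3 4 5 6 7
G : 0 1 0 1 0 1 2 0
G_B(7) = 0.
Combined Grundy value = 2 ⊕ 0 = 2.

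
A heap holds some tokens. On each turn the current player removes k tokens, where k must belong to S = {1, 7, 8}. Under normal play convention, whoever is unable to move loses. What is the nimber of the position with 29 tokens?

n :  0  1  2  3  4  5  6  7  8  9 10 11 12 13 14 15 16 17 18 19 20 21 22 23 24 25 26 27 28 29
G :  0  1  0  1  0  1  0  1  2  3  2  3  2  3  2  0  1  0  1  0  1  0  1  2  3  2  3  2  3  2

2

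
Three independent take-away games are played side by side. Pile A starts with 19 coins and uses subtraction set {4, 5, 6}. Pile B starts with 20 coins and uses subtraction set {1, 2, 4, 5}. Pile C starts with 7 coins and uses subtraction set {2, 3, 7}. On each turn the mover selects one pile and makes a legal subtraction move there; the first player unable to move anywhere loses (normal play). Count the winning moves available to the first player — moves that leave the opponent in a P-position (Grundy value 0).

Pile A, S = {4, 5, 6}:
G(0) = 0
G(1) = mex{} = 0
G(2) = mex{} = 0
G(3) = mex{} = 0
G(4) = mex{0} = 1
G(5) = mex{0,0} = 1
G(6) = mex{0,0,0} = 1
G(7) = mex{0,0,0} = 1
G(8) = mex{1,0,0} = 2
G(9) = mex{1,1,0} = 2
G(10) = mex{1,1,1} = 0
G(11) = mex{1,1,1} = 0
G(12) = mex{2,1,1} = 0
G(13) = mex{2,2,1} = 0
G(14) = mex{0,2,2} = 1
G(15) = mex{0,0,2} = 1
G(16) = mex{0,0,0} = 1
G(17) = mex{0,0,0} = 1
G(18) = mex{1,0,0} = 2
G(19) = mex{1,1,0} = 2
G_A(19) = 2.
Pile B, S = {1, 2, 4, 5}:
G(0) = 0
G(1) = mex{0} = 1
G(2) = mex{1,0} = 2
G(3) = mex{2,1} = 0
G(4) = mex{0,2,0} = 1
G(5) = mex{1,0,1,0} = 2
G(6) = mex{2,1,2,1} = 0
G(7) = mex{0,2,0,2} = 1
G(8) = mex{1,0,1,0} = 2
G(9) = mex{2,1,2,1} = 0
G(10) = mex{0,2,0,2} = 1
G(11) = mex{1,0,1,0} = 2
G(12) = mex{2,1,2,1} = 0
G(13) = mex{0,2,0,2} = 1
G(14) = mex{1,0,1,0} = 2
G(15) = mex{2,1,2,1} = 0
G(16) = mex{0,2,0,2} = 1
G(17) = mex{1,0,1,0} = 2
G(18) = mex{2,1,2,1} = 0
G(19) = mex{0,2,0,2} = 1
G(20) = mex{1,0,1,0} = 2
G_B(20) = 2.
Pile C, S = {2, 3, 7}:
G(0) = 0
G(1) = mex{} = 0
G(2) = mex{0} = 1
G(3) = mex{0,0} = 1
G(4) = mex{1,0} = 2
G(5) = mex{1,1} = 0
G(6) = mex{2,1} = 0
G(7) = mex{0,2,0} = 1
G_C(7) = 1.
Combined Grundy value = 2 ⊕ 2 ⊕ 1 = 1.
A winning move leaves total XOR = 0, i.e. changes one component's Grundy value g to g ⊕ X where X is the current total.
Pile A: need g' = 2⊕1 = 3. Options: 19−4→G=1, 19−5→G=1, 19−6→G=0. Hits: 0.
Pile B: need g' = 2⊕1 = 3. Options: 20−1→G=1, 20−2→G=0, 20−4→G=1, 20−5→G=0. Hits: 0.
Pile C: need g' = 1⊕1 = 0. Options: 7−2→G=0, 7−3→G=2, 7−7→G=0. Hits: 2.

2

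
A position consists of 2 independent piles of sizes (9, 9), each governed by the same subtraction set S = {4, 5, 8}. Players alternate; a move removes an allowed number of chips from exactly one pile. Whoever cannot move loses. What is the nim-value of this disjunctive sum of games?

All piles use S = {4, 5, 8}:
G(0) = 0
G(1) = mex{} = 0
G(2) = mex{} = 0
G(3) = mex{} = 0
G(4) = mex{0} = 1
G(5) = mex{0,0} = 1
G(6) = mex{0,0} = 1
G(7) = mex{0,0} = 1
G(8) = mex{1,0,0} = 2
G(9) = mex{1,1,0} = 2
Pile A: G(9) = 2.
Pile B: G(9) = 2.
Combined Grundy value = 2 ⊕ 2 = 0.

0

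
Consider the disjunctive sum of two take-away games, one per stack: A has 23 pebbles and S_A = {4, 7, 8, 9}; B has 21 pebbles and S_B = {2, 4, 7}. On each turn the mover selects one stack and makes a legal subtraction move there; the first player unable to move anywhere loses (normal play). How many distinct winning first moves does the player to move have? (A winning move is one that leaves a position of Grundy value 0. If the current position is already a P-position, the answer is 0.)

4

Stack A, S = {4, 7, 8, 9}:
G(0) = 0
G(1) = mex{} = 0
G(2) = mex{} = 0
G(3) = mex{} = 0
G(4) = mex{0} = 1
G(5) = mex{0} = 1
G(6) = mex{0} = 1
G(7) = mex{0,0} = 1
G(8) = mex{1,0,0} = 2
G(9) = mex{1,0,0,0} = 2
G(10) = mex{1,0,0,0} = 2
G(11) = mex{1,1,0,0} = 2
G(12) = mex{2,1,1,0} = 3
G(13) = mex{2,1,1,1} = 0
G(14) = mex{2,1,1,1} = 0
G(15) = mex{2,2,1,1} = 0
G(16) = mex{3,2,2,1} = 0
G(17) = mex{0,2,2,2} = 1
G(18) = mex{0,2,2,2} = 1
G(19) = mex{0,3,2,2} = 1
G(20) = mex{0,0,3,2} = 1
G(21) = mex{1,0,0,3} = 2
G(22) = mex{1,0,0,0} = 2
G(23) = mex{1,0,0,0} = 2
G_A(23) = 2.
Stack B, S = {2, 4, 7}:
G(0) = 0
G(1) = mex{} = 0
G(2) = mex{0} = 1
G(3) = mex{0} = 1
G(4) = mex{1,0} = 2
G(5) = mex{1,0} = 2
G(6) = mex{2,1} = 0
G(7) = mex{2,1,0} = 3
G(8) = mex{0,2,0} = 1
G(9) = mex{3,2,1} = 0
G(10) = mex{1,0,1} = 2
G(11) = mex{0,3,2} = 1
G(12) = mex{2,1,2} = 0
G(13) = mex{1,0,0} = 2
G(14) = mex{0,2,3} = 1
G(15) = mex{2,1,1} = 0
G(16) = mex{1,0,0} = 2
G(17) = mex{0,2,2} = 1
G(18) = mex{2,1,1} = 0
G(19) = mex{1,0,0} = 2
G(20) = mex{0,2,2} = 1
G(21) = mex{2,1,1} = 0
G_B(21) = 0.
Combined Grundy value = 2 ⊕ 0 = 2.
A winning move leaves total XOR = 0, i.e. changes one component's Grundy value g to g ⊕ X where X is the current total.
Stack A: need g' = 2⊕2 = 0. Options: 23−4→G=1, 23−7→G=0, 23−8→G=0, 23−9→G=0. Hits: 3.
Stack B: need g' = 0⊕2 = 2. Options: 21−2→G=2, 21−4→G=1, 21−7→G=1. Hits: 1.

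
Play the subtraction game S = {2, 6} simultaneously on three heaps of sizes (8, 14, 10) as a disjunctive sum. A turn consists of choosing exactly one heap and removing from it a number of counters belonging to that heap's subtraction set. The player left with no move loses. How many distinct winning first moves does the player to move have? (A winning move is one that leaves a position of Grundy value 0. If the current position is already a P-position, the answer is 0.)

0

All heaps use S = {2, 6}:
n :  0  1  2  3  4  5  6  7  8  9 10 11 12 13 14
G :  0  0  1  1  0  0  1  1  0  0  1  1  0  0  1
Heap A: G(8) = 0.
Heap B: G(14) = 1.
Heap C: G(10) = 1.
Combined Grundy value = 0 ⊕ 1 ⊕ 1 = 0.
A winning move leaves total XOR = 0, i.e. changes one component's Grundy value g to g ⊕ X where X is the current total.
Heap A: target g' = 0⊕0 = 0, but every legal move changes the Grundy value (mex property), so 0 moves.
Heap B: target g' = 1⊕0 = 1, but every legal move changes the Grundy value (mex property), so 0 moves.
Heap C: target g' = 1⊕0 = 1, but every legal move changes the Grundy value (mex property), so 0 moves.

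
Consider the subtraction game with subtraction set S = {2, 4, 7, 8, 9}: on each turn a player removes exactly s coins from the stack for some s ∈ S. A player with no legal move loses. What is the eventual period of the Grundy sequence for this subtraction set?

n :  0  1  2  3  4  5  6  7  8  9 10 11 12 13 14 15 16 17 18 19 20 21 22 23
G :  0  0  1  1  2  2  0  3  1  4  2  0  0  1  1  2  2  0  3  1  4  2  0  0
G(n+11) = G(n) holds for n = 0,…,8 (a full window of length max(S) = 9), so the sequence is purely periodic with period 11.

11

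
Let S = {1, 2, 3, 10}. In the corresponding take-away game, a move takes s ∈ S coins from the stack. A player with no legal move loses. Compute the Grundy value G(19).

n :  0  1  2  3  4  5  6  7  8  9 10 11 12 13 14 15 16 17 18 19
G :  0  1  2  3  0  1  2  3  0  1  2  3  0  1  2  3  0  1  2  3

3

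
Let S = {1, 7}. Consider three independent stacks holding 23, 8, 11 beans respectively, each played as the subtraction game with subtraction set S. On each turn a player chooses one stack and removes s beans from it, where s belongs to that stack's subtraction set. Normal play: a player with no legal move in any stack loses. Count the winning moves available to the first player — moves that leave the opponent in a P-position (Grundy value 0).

0

All stacks use S = {1, 7}:
n :  0  1  2  3  4  5  6  7  8  9 10 11 12 13 14 15 16 17 18 19 20 21 22 23
G :  0  1  0  1  0  1  0  1  0  1  0  1  0  1  0  1  0  1  0  1  0  1  0  1
Stack A: G(23) = 1.
Stack B: G(8) = 0.
Stack C: G(11) = 1.
Combined Grundy value = 1 ⊕ 0 ⊕ 1 = 0.
A winning move leaves total XOR = 0, i.e. changes one component's Grundy value g to g ⊕ X where X is the current total.
Stack A: target g' = 1⊕0 = 1, but every legal move changes the Grundy value (mex property), so 0 moves.
Stack B: target g' = 0⊕0 = 0, but every legal move changes the Grundy value (mex property), so 0 moves.
Stack C: target g' = 1⊕0 = 1, but every legal move changes the Grundy value (mex property), so 0 moves.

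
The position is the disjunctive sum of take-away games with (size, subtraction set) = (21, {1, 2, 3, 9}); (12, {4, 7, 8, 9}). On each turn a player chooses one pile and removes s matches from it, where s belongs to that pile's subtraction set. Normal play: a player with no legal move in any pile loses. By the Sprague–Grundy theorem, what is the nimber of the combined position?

Pile A, S = {1, 2, 3, 9}:
G(0) = 0
G(1) = mex{0} = 1
G(2) = mex{1,0} = 2
G(3) = mex{2,1,0} = 3
G(4) = mex{3,2,1} = 0
G(5) = mex{0,3,2} = 1
G(6) = mex{1,0,3} = 2
G(7) = mex{2,1,0} = 3
G(8) = mex{3,2,1} = 0
G(9) = mex{0,3,2,0} = 1
G(10) = mex{1,0,3,1} = 2
G(11) = mex{2,1,0,2} = 3
G(12) = mex{3,2,1,3} = 0
G(13) = mex{0,3,2,0} = 1
G(14) = mex{1,0,3,1} = 2
G(15) = mex{2,1,0,2} = 3
G(16) = mex{3,2,1,3} = 0
G(17) = mex{0,3,2,0} = 1
G(18) = mex{1,0,3,1} = 2
G(19) = mex{2,1,0,2} = 3
G(20) = mex{3,2,1,3} = 0
G(21) = mex{0,3,2,0} = 1
G_A(21) = 1.
Pile B, S = {4, 7, 8, 9}:
n :  0  1  2  3  4  5  6  7  8  9 10 11 12
G :  0  0  0  0  1  1  1  1  2  2  2  2  3
G_B(12) = 3.
Combined Grundy value = 1 ⊕ 3 = 2.

2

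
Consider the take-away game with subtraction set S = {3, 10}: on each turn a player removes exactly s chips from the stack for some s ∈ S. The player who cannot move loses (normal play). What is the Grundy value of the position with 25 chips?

G(0) = 0
G(1) = mex{} = 0
G(2) = mex{} = 0
G(3) = mex{0} = 1
G(4) = mex{0} = 1
G(5) = mex{0} = 1
G(6) = mex{1} = 0
G(7) = mex{1} = 0
G(8) = mex{1} = 0
G(9) = mex{0} = 1
G(10) = mex{0,0} = 1
G(11) = mex{0,0} = 1
G(12) = mex{1,0} = 2
G(13) = mex{1,1} = 0
G(14) = mex{1,1} = 0
G(15) = mex{2,1} = 0
G(16) = mex{0,0} = 1
G(17) = mex{0,0} = 1
G(18) = mex{0,0} = 1
G(19) = mex{1,1} = 0
G(20) = mex{1,1} = 0
G(21) = mex{1,1} = 0
G(22) = mex{0,2} = 1
G(23) = mex{0,0} = 1
G(24) = mex{0,0} = 1
G(25) = mex{1,0} = 2

2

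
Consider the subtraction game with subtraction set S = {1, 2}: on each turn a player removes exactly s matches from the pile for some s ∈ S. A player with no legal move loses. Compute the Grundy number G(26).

2

n :  0  1  2  3  4  5  6  7  8  9 10 11 12 13 14 15 16 17 18 19 20 21 22 23 24 25 26
G :  0  1  2  0  1  2  0  1  2  0  1  2  0  1  2  0  1  2  0  1  2  0  1  2  0  1  2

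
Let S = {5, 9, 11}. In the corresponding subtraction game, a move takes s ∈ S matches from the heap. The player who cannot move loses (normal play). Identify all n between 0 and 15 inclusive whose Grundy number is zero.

0, 1, 2, 3, 4

n :  0  1  2  3  4  5  6  7  8  9 10 11 12 13 14 15
G :  0  0  0  0  0  1  1  1  1  1  2  2  2  2  2  3
P-positions are exactly the n with G(n) = 0.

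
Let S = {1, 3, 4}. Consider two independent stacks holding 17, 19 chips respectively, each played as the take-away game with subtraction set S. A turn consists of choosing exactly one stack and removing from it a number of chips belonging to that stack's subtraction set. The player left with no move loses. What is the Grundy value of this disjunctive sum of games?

2

All stacks use S = {1, 3, 4}:
n :  0  1  2  3  4  5  6  7  8  9 10 11 12 13 14 15 16 17 18 19
G :  0  1  0  1  2  3  2  0  1  0  1  2  3  2  0  1  0  1  2  3
Stack A: G(17) = 1.
Stack B: G(19) = 3.
Combined Grundy value = 1 ⊕ 3 = 2.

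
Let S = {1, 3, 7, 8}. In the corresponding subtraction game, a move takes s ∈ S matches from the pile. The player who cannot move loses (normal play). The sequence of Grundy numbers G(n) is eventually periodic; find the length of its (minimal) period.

15

n :  0  1  2  3  4  5  6  7  8  9 10 11 12 13 14 15 16 17 18 19 20 21 22 23 24 25 26 27 28 29 30 31
G :  0  1  0  1  0  1  0  1  2  3  2  3  2  3  2  0  1  0  1  0  1  0  1  2  3  2  3  2  3  2  0  1
G(n+15) = G(n) holds for n = 0,…,7 (a full window of length max(S) = 8), so the sequence is purely periodic with period 15.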